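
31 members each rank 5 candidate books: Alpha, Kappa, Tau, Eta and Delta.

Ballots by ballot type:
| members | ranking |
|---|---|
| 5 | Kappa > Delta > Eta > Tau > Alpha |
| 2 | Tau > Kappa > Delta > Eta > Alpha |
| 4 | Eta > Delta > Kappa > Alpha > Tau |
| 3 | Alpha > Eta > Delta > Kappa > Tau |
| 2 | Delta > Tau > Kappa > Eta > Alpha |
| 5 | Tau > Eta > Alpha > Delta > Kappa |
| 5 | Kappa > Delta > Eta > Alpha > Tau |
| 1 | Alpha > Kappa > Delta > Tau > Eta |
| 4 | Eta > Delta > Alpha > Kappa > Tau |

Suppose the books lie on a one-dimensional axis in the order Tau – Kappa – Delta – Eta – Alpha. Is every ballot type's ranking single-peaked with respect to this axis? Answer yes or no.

no

Axis positions: Tau=1, Kappa=2, Delta=3, Eta=4, Alpha=5.
Ballot type 1 (peak Kappa at position 2): ranking walks positions 2-3-4-1-5, expanding outward from the peak — single-peaked.
Ballot type 2 (peak Tau at position 1): ranking walks positions 1-2-3-4-5, expanding outward from the peak — single-peaked.
Ballot type 3 (peak Eta at position 4): ranking walks positions 4-3-2-5-1, expanding outward from the peak — single-peaked.
Ballot type 4 (peak Alpha at position 5): ranking walks positions 5-4-3-2-1, expanding outward from the peak — single-peaked.
Ballot type 5: ranking walks positions 3-1-2-4-5; Tau is ranked above Kappa even though Kappa lies between Tau and the peak Delta on the axis — preferences dip and rise again. Not single-peaked.
Ballot type 6: ranking walks positions 1-4-5-3-2; Eta is ranked above Kappa even though Kappa lies between Eta and the peak Tau on the axis — preferences dip and rise again. Not single-peaked.
Ballot type 7 (peak Kappa at position 2): ranking walks positions 2-3-4-5-1, expanding outward from the peak — single-peaked.
Ballot type 8: ranking walks positions 5-2-3-1-4; Kappa is ranked above Eta even though Eta lies between Kappa and the peak Alpha on the axis — preferences dip and rise again. Not single-peaked.
Ballot type 9 (peak Eta at position 4): ranking walks positions 4-3-5-2-1, expanding outward from the peak — single-peaked.
Ballot type 5 violates single-peakedness, so the profile is not single-peaked on this axis.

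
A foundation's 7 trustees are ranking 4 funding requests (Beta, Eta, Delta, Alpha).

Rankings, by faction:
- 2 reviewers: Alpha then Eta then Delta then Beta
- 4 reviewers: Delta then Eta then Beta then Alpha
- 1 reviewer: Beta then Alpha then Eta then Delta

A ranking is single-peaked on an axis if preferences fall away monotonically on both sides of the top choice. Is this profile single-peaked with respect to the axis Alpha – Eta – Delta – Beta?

Axis positions: Alpha=1, Eta=2, Delta=3, Beta=4.
Faction 1 (peak Alpha at position 1): ranking walks positions 1-2-3-4, expanding outward from the peak — single-peaked.
Faction 2 (peak Delta at position 3): ranking walks positions 3-2-4-1, expanding outward from the peak — single-peaked.
Faction 3: ranking walks positions 4-1-2-3; Alpha is ranked above Delta even though Delta lies between Alpha and the peak Beta on the axis — preferences dip and rise again. Not single-peaked.
Faction 3 violates single-peakedness, so the profile is not single-peaked on this axis.

no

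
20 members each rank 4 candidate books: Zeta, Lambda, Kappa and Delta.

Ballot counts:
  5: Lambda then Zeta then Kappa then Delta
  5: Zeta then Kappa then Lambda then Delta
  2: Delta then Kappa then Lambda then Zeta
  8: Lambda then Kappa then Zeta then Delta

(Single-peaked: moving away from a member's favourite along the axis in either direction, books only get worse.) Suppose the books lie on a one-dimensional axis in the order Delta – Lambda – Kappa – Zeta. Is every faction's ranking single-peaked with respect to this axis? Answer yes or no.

no

Axis positions: Delta=1, Lambda=2, Kappa=3, Zeta=4.
Faction 1: ranking walks positions 2-4-3-1; Zeta is ranked above Kappa even though Kappa lies between Zeta and the peak Lambda on the axis — preferences dip and rise again. Not single-peaked.
Faction 2 (peak Zeta at position 4): ranking walks positions 4-3-2-1, expanding outward from the peak — single-peaked.
Faction 3: ranking walks positions 1-3-2-4; Kappa is ranked above Lambda even though Lambda lies between Kappa and the peak Delta on the axis — preferences dip and rise again. Not single-peaked.
Faction 4 (peak Lambda at position 2): ranking walks positions 2-3-4-1, expanding outward from the peak — single-peaked.
Faction 1 violates single-peakedness, so the profile is not single-peaked on this axis.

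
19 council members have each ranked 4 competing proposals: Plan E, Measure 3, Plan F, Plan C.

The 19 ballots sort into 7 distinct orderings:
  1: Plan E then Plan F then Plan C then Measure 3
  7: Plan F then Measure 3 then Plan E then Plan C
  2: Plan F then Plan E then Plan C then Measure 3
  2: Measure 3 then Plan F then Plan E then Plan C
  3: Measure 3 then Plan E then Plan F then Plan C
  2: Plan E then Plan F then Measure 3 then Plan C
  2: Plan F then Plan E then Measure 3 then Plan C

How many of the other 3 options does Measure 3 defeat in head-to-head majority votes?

Measure 3 against each rival (19 council members):
Measure 3 vs Plan E: Measure 3 wins 12–7.
Measure 3 vs Plan F: 2+3 = 5 for Measure 3, 14 for Plan F — Plan F by 14–5.
Measure 3 vs Plan C: Measure 3 preferred on 7+2+3+2+2 = 16 ballots; Measure 3 wins 16–3.
Measure 3 beats Plan E, Plan C; loses to Plan F — 2 pairwise wins.

2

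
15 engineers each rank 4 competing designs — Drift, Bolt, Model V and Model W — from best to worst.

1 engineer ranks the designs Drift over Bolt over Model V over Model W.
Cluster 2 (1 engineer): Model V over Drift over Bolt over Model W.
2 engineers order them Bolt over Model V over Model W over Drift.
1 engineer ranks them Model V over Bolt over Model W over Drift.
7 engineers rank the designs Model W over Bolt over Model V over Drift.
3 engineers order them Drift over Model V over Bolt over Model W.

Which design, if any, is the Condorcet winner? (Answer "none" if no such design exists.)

Head-to-head results (15 engineers):
Drift vs Bolt: Drift is ranked higher on 1+1+3 = 5 ballots, Bolt on 10. Bolt wins 10–5.
Drift vs Model V: Drift preferred on 1+3 = 4 ballots; Model V wins 11–4.
Drift–Model W: Model W 10–5.
Bolt vs Model V: Bolt is ranked higher on 1+2+7 = 10 ballots, Model V on 5. Bolt wins 10–5.
Bolt vs Model W: Bolt, 8–7.
Model V vs Model W: Model V is ranked higher on 1+1+2+1+3 = 8 ballots, Model W on 7. Model V wins 8–7.
Bolt defeats every rival head-to-head and is the Condorcet winner.

Bolt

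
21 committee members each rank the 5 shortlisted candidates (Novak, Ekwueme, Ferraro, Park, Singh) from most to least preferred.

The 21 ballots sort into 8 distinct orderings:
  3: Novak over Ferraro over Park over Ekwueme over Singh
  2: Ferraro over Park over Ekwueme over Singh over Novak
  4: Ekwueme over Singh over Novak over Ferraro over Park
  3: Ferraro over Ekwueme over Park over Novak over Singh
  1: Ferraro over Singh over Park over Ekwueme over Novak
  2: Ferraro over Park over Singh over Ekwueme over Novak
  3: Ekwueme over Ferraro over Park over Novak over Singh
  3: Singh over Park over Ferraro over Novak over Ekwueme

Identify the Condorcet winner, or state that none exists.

Pairwise majorities:
Novak vs Ekwueme: Ekwueme, 15–6.
Novak vs Ferraro: Ferraro wins 14–7.
Novak vs Park: Park, 14–7.
Novak vs Singh: Singh wins 12–9.
Ekwueme–Ferraro: Ferraro 14–7.
Ekwueme vs Park: Park, 11–10.
Ekwueme vs Singh: Ekwueme, 15–6.
Ferraro vs Park: Ferraro wins 18–3.
Ferraro vs Singh: Ferraro, 14–7.
Park vs Singh: Park wins 13–8.
Only Ferraro has no losses; Ferraro is the Condorcet winner.

Ferraro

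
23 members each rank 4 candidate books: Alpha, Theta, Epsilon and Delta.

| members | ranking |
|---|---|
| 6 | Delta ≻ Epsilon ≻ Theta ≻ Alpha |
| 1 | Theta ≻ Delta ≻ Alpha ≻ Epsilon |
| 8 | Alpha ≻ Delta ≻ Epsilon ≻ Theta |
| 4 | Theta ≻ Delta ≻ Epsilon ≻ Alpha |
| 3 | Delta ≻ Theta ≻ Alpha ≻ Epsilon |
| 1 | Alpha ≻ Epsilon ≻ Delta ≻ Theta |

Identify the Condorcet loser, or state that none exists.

none

Head-to-head results (23 members):
Alpha vs Theta: Theta, 14–9.
Alpha vs Epsilon: Alpha wins 13–10.
Alpha–Delta: Delta 14–9.
Theta–Epsilon: Epsilon 15–8.
Theta vs Delta: 5 to 18, Delta.
Epsilon vs Delta: Delta wins 22–1.
Each book has at least one pairwise win (Alpha beats Epsilon; Theta beats Alpha; Epsilon beats Theta; Delta beats Alpha) — no Condorcet loser.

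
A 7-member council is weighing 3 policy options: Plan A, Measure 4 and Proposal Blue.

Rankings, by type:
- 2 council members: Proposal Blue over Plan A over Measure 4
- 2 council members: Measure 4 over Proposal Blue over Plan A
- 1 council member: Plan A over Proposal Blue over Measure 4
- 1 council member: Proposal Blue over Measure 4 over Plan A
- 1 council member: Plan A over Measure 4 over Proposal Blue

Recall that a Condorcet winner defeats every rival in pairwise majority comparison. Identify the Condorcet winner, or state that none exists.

Proposal Blue

Check each pair by majority over 7 ballots:
Plan A vs Measure 4: Plan A preferred on 2+1+1 = 4 ballots; Plan A wins 4–3.
Plan A vs Proposal Blue: Plan A preferred on 1+1 = 2 ballots; Proposal Blue wins 5–2.
Measure 4 vs Proposal Blue: 3 to 4, Proposal Blue.
Proposal Blue beats each of Plan A, Measure 4 — Proposal Blue is the Condorcet winner.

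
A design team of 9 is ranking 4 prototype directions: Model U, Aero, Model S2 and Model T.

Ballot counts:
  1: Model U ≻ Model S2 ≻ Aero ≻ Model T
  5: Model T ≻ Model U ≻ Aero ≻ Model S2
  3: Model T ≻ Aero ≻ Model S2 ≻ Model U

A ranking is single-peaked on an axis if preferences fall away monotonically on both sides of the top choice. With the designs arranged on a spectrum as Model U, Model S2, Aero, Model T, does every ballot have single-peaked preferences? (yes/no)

no

Axis positions: Model U=1, Model S2=2, Aero=3, Model T=4.
Bloc 1 (peak Model U at position 1): ranking walks positions 1-2-3-4, expanding outward from the peak — single-peaked.
Bloc 2: ranking walks positions 4-1-3-2; Model U is ranked above Aero even though Aero lies between Model U and the peak Model T on the axis — preferences dip and rise again. Not single-peaked.
Bloc 3 (peak Model T at position 4): ranking walks positions 4-3-2-1, expanding outward from the peak — single-peaked.
Bloc 2 violates single-peakedness, so the profile is not single-peaked on this axis.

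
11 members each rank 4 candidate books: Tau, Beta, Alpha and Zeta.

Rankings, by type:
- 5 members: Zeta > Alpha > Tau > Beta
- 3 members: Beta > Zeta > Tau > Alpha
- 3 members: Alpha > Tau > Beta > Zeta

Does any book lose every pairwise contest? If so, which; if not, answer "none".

none

Pairwise majorities:
Tau vs Beta: Tau, 8–3.
Tau–Alpha: Alpha 8–3.
Tau vs Zeta: Tau is ranked higher on 3 ballots, Zeta on 8. Zeta wins 8–3.
Beta vs Alpha: 3 to 8, Alpha.
Beta vs Zeta: Beta is ranked higher on 3+3 = 6 ballots, Zeta on 5. Beta wins 6–5.
Alpha vs Zeta: Zeta wins 8–3.
Each book has at least one pairwise win (Tau beats Beta; Beta beats Zeta; Alpha beats Tau; Zeta beats Tau) — no Condorcet loser.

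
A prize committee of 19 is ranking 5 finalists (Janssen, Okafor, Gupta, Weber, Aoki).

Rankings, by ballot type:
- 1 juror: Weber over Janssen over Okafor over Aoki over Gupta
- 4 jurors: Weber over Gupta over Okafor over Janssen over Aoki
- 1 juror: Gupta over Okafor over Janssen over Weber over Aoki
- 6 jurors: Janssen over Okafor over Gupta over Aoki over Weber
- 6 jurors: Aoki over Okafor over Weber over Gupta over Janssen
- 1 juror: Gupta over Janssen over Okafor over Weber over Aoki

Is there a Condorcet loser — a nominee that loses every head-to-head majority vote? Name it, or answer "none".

none

Pairwise majorities:
Janssen vs Okafor: Janssen is ranked higher on 1+6+1 = 8 ballots, Okafor on 11. Okafor wins 11–8.
Janssen vs Gupta: 1+6 = 7 for Janssen, 12 for Gupta — Gupta by 12–7.
Janssen vs Weber: Janssen is ranked higher on 1+6+1 = 8 ballots, Weber on 11. Weber wins 11–8.
Janssen vs Aoki: Janssen, 13–6.
Okafor–Gupta: Okafor 13–6.
Okafor vs Weber: Okafor is ranked higher on 1+6+6+1 = 14 ballots, Weber on 5. Okafor wins 14–5.
Okafor vs Aoki: Okafor, 13–6.
Gupta vs Weber: 1+6+1 = 8 for Gupta, 11 for Weber — Weber by 11–8.
Gupta vs Aoki: Gupta wins 12–7.
Weber vs Aoki: Aoki wins 12–7.
No nominee is winless: Janssen beats Aoki; Okafor beats Janssen; Gupta beats Janssen; Weber beats Janssen; Aoki beats Weber. There is no Condorcet loser.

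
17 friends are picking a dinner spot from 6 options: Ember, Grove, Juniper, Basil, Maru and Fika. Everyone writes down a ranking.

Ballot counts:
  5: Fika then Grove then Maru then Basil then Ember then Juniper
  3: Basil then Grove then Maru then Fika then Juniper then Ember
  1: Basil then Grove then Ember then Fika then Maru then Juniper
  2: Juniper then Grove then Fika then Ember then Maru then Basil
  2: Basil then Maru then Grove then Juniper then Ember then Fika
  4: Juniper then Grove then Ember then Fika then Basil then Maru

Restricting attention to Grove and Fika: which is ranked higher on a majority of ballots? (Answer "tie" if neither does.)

Ballots ranking Grove above Fika: 3 + 1 + 2 + 2 + 4 = 12.
Ballots ranking Fika above Grove: 17 − 12 = 5.
Grove wins the head-to-head 12–5.

Grove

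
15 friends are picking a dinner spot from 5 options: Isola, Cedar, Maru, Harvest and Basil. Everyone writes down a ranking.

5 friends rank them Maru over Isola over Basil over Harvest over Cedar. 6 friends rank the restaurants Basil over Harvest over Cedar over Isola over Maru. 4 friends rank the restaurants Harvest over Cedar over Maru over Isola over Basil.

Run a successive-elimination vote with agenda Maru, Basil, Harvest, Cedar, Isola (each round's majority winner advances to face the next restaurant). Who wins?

Harvest

Round 1: Maru vs Basil — 9–6, Maru advances.
Round 2: Maru vs Harvest — 5–10, Harvest advances.
Round 3: Harvest vs Cedar — 15–0, Harvest advances.
Round 4: Harvest vs Isola — 10–5, Harvest advances.
The agenda winner is Harvest.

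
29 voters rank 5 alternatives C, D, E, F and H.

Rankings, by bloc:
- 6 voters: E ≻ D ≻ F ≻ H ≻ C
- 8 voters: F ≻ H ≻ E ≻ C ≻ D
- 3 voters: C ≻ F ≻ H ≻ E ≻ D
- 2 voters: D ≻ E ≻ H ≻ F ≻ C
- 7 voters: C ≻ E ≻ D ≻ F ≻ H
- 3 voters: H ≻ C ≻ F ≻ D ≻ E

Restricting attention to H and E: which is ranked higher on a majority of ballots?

Ballots ranking H above E: 8 + 3 + 3 = 14.
Ballots ranking E above H: 29 − 14 = 15.
E wins the head-to-head 15–14.

E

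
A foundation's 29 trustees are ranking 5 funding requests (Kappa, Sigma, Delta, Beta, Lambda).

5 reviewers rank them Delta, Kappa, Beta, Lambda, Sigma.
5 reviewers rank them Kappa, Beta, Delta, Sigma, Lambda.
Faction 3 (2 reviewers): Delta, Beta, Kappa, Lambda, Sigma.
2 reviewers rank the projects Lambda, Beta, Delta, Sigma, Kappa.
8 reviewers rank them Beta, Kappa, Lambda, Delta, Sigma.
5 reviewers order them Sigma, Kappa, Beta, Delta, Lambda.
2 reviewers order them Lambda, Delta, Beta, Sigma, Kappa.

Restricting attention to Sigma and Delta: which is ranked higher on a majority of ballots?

Delta

Ballots ranking Sigma above Delta: 5.
Ballots ranking Delta above Sigma: 29 − 5 = 24.
Delta wins the head-to-head 24–5.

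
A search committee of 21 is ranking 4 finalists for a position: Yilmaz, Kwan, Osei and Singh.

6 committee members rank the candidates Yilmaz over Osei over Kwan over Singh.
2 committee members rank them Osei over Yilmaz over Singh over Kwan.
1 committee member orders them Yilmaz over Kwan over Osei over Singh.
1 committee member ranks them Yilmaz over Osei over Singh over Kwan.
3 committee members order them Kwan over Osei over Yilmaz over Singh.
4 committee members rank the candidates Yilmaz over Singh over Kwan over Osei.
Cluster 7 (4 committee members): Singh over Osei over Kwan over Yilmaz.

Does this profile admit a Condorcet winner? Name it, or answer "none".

Check each pair by majority over 21 ballots:
Yilmaz vs Kwan: Yilmaz is ranked higher on 6+2+1+1+4 = 14 ballots, Kwan on 7. Yilmaz wins 14–7.
Yilmaz vs Osei: 12 to 9, Yilmaz.
Yilmaz vs Singh: Yilmaz preferred on 6+2+1+1+3+4 = 17 ballots; Yilmaz wins 17–4.
Kwan vs Osei: 8 to 13, Osei.
Kwan vs Singh: 10 to 11, Singh.
Osei vs Singh: 6+2+1+1+3 = 13 for Osei, 8 for Singh — Osei by 13–8.
Yilmaz beats each of Kwan, Osei, Singh — Yilmaz is the Condorcet winner.

Yilmaz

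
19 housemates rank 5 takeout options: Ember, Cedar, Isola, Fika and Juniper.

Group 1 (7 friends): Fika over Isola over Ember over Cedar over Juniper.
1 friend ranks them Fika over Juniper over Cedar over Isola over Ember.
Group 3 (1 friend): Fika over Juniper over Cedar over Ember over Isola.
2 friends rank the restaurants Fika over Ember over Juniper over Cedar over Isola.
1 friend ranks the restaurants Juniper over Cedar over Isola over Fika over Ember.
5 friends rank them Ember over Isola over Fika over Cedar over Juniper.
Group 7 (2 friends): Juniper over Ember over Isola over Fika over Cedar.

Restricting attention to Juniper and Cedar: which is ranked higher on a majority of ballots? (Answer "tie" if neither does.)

Ballots ranking Juniper above Cedar: 1 + 1 + 2 + 1 + 2 = 7.
Ballots ranking Cedar above Juniper: 19 − 7 = 12.
Cedar wins the head-to-head 12–7.

Cedar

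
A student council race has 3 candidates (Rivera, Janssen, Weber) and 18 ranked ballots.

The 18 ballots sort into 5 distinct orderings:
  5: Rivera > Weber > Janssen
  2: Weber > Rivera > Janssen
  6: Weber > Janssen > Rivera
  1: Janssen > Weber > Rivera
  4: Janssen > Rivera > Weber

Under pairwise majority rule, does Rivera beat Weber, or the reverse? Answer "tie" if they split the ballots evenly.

tie

Ballots ranking Rivera above Weber: 5 + 4 = 9.
Ballots ranking Weber above Rivera: 18 − 9 = 9.
9–9: the pair ties.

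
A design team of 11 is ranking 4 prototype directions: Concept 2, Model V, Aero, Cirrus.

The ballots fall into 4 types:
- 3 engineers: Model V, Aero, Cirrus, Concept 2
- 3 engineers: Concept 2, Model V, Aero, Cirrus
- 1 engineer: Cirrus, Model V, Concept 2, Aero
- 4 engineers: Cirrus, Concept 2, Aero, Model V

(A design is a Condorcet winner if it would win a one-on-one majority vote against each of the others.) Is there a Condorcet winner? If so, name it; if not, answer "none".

Pairwise majorities:
Concept 2 vs Model V: Concept 2 wins 7–4.
Concept 2–Aero: Concept 2 8–3.
Concept 2 vs Cirrus: Cirrus wins 8–3.
Model V vs Aero: Model V wins 7–4.
Model V–Cirrus: Model V 6–5.
Aero vs Cirrus: Aero wins 6–5.
Each design drops at least one matchup (Concept 2 loses to Cirrus; Model V loses to Concept 2; Aero loses to Concept 2; Cirrus loses to Model V); the cycle Concept 2 > Model V > Cirrus > Concept 2 rules out a Condorcet winner.

none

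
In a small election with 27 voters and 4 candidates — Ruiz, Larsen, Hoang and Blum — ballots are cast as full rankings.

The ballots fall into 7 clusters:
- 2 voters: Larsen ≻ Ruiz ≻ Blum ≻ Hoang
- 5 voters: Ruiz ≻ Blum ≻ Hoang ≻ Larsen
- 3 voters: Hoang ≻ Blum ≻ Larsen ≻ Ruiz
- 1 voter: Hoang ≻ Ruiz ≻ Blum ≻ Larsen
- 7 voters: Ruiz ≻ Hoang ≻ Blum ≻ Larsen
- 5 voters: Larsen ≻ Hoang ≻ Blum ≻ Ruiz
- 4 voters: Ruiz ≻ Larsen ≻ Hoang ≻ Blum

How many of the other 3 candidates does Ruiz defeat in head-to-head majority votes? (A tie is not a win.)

3

Ruiz against each rival (27 voters):
Ruiz–Larsen: Ruiz 17–10.
Ruiz vs Hoang: Ruiz wins 18–9.
Ruiz vs Blum: Ruiz, 19–8.
Ruiz beats Larsen, Hoang, Blum — 3 pairwise wins.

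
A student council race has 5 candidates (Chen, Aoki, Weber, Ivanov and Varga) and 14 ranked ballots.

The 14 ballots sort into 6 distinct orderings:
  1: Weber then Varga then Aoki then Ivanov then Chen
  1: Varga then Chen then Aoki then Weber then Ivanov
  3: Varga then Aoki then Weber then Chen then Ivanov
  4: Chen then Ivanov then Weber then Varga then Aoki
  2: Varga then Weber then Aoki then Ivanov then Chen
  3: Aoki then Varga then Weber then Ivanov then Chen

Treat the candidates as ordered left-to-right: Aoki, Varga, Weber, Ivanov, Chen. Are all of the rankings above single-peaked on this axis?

Axis positions: Aoki=1, Varga=2, Weber=3, Ivanov=4, Chen=5.
Group 1 (peak Weber at position 3): ranking walks positions 3-2-1-4-5, expanding outward from the peak — single-peaked.
Group 2: ranking walks positions 2-5-1-3-4; Chen is ranked above Weber even though Weber lies between Chen and the peak Varga on the axis — preferences dip and rise again. Not single-peaked.
Group 3: ranking walks positions 2-1-3-5-4; Chen is ranked above Ivanov even though Ivanov lies between Chen and the peak Varga on the axis — preferences dip and rise again. Not single-peaked.
Group 4 (peak Chen at position 5): ranking walks positions 5-4-3-2-1, expanding outward from the peak — single-peaked.
Group 5 (peak Varga at position 2): ranking walks positions 2-3-1-4-5, expanding outward from the peak — single-peaked.
Group 6 (peak Aoki at position 1): ranking walks positions 1-2-3-4-5, expanding outward from the peak — single-peaked.
Group 2 violates single-peakedness, so the profile is not single-peaked on this axis.

no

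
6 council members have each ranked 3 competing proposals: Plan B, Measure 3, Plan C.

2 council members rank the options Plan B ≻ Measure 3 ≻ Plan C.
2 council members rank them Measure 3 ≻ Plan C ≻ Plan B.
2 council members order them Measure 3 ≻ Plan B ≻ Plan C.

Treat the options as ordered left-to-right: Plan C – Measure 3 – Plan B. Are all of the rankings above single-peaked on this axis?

yes

Axis positions: Plan C=1, Measure 3=2, Plan B=3.
Group 1 (peak Plan B at position 3): ranking walks positions 3-2-1, expanding outward from the peak — single-peaked.
Group 2 (peak Measure 3 at position 2): ranking walks positions 2-1-3, expanding outward from the peak — single-peaked.
Group 3 (peak Measure 3 at position 2): ranking walks positions 2-3-1, expanding outward from the peak — single-peaked.
Every ranking is single-peaked on this axis.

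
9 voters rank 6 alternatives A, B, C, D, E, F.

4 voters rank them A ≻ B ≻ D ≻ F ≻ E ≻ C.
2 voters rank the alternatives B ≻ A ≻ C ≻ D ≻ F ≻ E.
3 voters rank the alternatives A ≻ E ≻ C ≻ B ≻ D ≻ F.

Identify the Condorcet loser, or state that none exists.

none

Pairwise majorities:
A vs B: A wins 7–2.
A vs C: A preferred on 4+2+3 = 9 ballots; A wins 9–0.
A vs D: 4+2+3 = 9 for A, 0 for D — A by 9–0.
A vs E: A wins 9–0.
A–F: A 9–0.
B vs C: 6 to 3, B.
B–D: B 9–0.
B vs E: B wins 6–3.
B vs F: 4+2+3 = 9 for B, 0 for F — B by 9–0.
C vs D: C is ranked higher on 2+3 = 5 ballots, D on 4. C wins 5–4.
C–E: E 7–2.
C vs F: C preferred on 2+3 = 5 ballots; C wins 5–4.
D–E: D 6–3.
D vs F: D, 9–0.
E vs F: E preferred on 3 ballots; F wins 6–3.
Every alternative wins at least one matchup (A beats B; B beats C; C beats D; D beats E; E beats C; F beats E), so there is no Condorcet loser.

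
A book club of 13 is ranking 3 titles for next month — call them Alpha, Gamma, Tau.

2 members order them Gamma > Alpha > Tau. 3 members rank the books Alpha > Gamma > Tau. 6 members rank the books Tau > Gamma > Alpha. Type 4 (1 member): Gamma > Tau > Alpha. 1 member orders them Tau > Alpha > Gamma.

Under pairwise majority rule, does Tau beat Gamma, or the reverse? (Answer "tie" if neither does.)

Tau

Ballots ranking Tau above Gamma: 6 + 1 = 7.
Ballots ranking Gamma above Tau: 13 − 7 = 6.
Tau wins the head-to-head 7–6.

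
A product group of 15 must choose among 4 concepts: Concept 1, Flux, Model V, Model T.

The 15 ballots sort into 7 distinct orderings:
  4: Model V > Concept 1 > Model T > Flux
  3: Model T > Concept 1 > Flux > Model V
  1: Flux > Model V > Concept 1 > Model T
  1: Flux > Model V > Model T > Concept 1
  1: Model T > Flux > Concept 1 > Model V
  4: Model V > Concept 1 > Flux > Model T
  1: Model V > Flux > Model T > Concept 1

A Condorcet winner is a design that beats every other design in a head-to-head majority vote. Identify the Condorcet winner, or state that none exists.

Check each pair by majority over 15 ballots:
Concept 1 vs Flux: Concept 1, 11–4.
Concept 1 vs Model V: Model V wins 11–4.
Concept 1 vs Model T: Concept 1, 9–6.
Flux vs Model V: Model V wins 9–6.
Flux vs Model T: Model T wins 8–7.
Model V vs Model T: Model V, 11–4.
Model V defeats every rival head-to-head and is the Condorcet winner.

Model V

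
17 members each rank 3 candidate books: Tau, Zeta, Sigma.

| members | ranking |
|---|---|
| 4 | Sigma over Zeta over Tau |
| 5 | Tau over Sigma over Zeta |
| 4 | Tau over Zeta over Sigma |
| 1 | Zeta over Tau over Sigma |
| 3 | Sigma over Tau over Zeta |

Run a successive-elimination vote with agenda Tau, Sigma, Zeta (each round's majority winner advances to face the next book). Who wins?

Tau

Round 1: Tau vs Sigma — 10–7, Tau advances.
Round 2: Tau vs Zeta — 12–5, Tau advances.
Tau survives the agenda.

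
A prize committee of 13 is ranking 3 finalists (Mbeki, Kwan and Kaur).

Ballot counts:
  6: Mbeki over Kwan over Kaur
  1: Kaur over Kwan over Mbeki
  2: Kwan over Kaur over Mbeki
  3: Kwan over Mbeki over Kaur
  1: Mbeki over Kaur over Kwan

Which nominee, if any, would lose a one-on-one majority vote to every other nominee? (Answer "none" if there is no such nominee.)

Kaur

Pairwise majorities:
Mbeki vs Kwan: Mbeki preferred on 6+1 = 7 ballots; Mbeki wins 7–6.
Mbeki vs Kaur: Mbeki is ranked higher on 6+3+1 = 10 ballots, Kaur on 3. Mbeki wins 10–3.
Kwan vs Kaur: Kwan wins 11–2.
Only Kaur has no wins; Kaur is the Condorcet loser.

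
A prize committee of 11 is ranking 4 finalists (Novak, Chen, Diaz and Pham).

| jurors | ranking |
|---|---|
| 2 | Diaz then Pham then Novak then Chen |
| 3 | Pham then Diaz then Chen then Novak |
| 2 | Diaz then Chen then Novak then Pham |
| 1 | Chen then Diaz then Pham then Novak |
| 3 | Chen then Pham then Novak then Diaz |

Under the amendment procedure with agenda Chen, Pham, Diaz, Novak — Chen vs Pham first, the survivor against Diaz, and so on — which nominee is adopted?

Round 1: Chen vs Pham — 6–5, Chen advances.
Round 2: Chen vs Diaz — 4–7, Diaz advances.
Round 3: Diaz vs Novak — 8–3, Diaz advances.
The agenda winner is Diaz.

Diaz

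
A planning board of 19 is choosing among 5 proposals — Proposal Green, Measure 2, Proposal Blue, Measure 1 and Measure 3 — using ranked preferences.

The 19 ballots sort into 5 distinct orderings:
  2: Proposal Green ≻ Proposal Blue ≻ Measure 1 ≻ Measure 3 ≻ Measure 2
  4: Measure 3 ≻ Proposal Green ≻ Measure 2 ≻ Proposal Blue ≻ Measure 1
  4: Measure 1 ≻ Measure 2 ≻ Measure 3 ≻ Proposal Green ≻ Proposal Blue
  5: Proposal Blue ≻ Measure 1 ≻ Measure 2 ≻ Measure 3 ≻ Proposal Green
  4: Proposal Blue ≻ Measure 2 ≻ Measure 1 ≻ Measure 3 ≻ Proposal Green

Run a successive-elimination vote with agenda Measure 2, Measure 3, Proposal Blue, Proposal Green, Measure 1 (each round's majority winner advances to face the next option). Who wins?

Round 1: Measure 2 vs Measure 3 — 13–6, Measure 2 advances.
Round 2: Measure 2 vs Proposal Blue — 8–11, Proposal Blue advances.
Round 3: Proposal Blue vs Proposal Green — 9–10, Proposal Green advances.
Round 4: Proposal Green vs Measure 1 — 6–13, Measure 1 advances.
Measure 1 survives the agenda.

Measure 1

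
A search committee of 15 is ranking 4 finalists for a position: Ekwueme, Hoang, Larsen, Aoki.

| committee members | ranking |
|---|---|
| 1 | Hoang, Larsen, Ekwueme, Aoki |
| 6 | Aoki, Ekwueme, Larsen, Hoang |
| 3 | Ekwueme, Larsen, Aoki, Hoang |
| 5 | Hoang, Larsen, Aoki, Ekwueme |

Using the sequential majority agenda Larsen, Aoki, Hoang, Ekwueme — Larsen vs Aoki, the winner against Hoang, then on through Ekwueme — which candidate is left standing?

Round 1: Larsen vs Aoki — 9–6, Larsen advances.
Round 2: Larsen vs Hoang — 9–6, Larsen advances.
Round 3: Larsen vs Ekwueme — 6–9, Ekwueme advances.
Ekwueme survives the agenda.

Ekwueme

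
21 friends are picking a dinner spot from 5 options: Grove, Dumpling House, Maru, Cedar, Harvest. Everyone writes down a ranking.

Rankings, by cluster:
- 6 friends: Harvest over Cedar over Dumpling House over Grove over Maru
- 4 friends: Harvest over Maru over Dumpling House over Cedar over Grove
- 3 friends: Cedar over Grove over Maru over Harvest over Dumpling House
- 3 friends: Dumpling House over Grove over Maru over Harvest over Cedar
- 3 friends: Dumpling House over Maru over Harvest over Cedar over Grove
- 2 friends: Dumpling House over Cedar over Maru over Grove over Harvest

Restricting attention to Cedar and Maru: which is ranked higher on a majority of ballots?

Cedar

Ballots ranking Cedar above Maru: 6 + 3 + 2 = 11.
Ballots ranking Maru above Cedar: 21 − 11 = 10.
Cedar wins the head-to-head 11–10.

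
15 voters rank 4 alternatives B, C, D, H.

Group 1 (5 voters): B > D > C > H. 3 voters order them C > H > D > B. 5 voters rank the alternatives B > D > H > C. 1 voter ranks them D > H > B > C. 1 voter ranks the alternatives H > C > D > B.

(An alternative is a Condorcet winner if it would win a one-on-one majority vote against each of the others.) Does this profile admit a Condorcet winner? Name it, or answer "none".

B

Check each pair by majority over 15 ballots:
B vs C: 5+5+1 = 11 for B, 4 for C — B by 11–4.
B vs D: B is ranked higher on 5+5 = 10 ballots, D on 5. B wins 10–5.
B vs H: B is ranked higher on 5+5 = 10 ballots, H on 5. B wins 10–5.
C vs D: C is ranked higher on 3+1 = 4 ballots, D on 11. D wins 11–4.
C vs H: 8 to 7, C.
D vs H: D is ranked higher on 5+5+1 = 11 ballots, H on 4. D wins 11–4.
Only B has no losses; B is the Condorcet winner.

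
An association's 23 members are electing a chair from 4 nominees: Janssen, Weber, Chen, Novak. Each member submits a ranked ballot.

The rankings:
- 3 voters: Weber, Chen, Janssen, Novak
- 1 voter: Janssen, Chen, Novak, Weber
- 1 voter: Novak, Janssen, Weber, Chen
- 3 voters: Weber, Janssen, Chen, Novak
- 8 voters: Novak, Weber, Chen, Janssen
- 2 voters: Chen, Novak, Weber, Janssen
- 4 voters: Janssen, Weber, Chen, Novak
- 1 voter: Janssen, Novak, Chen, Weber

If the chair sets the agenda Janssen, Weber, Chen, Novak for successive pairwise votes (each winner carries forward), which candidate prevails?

Novak

Round 1: Janssen vs Weber — 7–16, Weber advances.
Round 2: Weber vs Chen — 19–4, Weber advances.
Round 3: Weber vs Novak — 10–13, Novak advances.
Novak survives the agenda.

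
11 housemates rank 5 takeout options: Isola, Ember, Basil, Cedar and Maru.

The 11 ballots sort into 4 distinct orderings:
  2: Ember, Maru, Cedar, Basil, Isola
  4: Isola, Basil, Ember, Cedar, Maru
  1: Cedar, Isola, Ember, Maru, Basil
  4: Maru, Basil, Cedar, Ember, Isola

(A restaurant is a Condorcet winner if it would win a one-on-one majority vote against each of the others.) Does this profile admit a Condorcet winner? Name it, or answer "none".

none

Check each pair by majority over 11 ballots:
Isola vs Ember: 4+1 = 5 for Isola, 6 for Ember — Ember by 6–5.
Isola vs Basil: Basil wins 6–5.
Isola–Cedar: Cedar 7–4.
Isola–Maru: Maru 6–5.
Ember vs Basil: 3 to 8, Basil.
Ember vs Cedar: Ember is ranked higher on 2+4 = 6 ballots, Cedar on 5. Ember wins 6–5.
Ember vs Maru: Ember wins 7–4.
Basil–Cedar: Basil 8–3.
Basil vs Maru: Basil is ranked higher on 4 ballots, Maru on 7. Maru wins 7–4.
Cedar vs Maru: 5 to 6, Maru.
Every restaurant loses at least once (Isola loses to Ember; Ember loses to Basil; Basil loses to Maru; Cedar loses to Ember; Maru loses to Ember). The majority relation contains the cycle Ember → Maru → Basil → Ember, so there is no Condorcet winner.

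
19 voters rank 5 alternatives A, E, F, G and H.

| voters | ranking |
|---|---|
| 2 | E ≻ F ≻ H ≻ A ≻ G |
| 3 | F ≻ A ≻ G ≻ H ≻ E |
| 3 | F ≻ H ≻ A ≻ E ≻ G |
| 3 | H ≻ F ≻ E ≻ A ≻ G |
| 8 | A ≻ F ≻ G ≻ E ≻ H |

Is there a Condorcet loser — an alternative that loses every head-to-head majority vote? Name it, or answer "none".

Head-to-head results (19 voters):
A–E: A 14–5.
A vs F: 8 for A, 11 for F — F by 11–8.
A–G: A 19–0.
A vs H: A preferred on 3+8 = 11 ballots; A wins 11–8.
E vs F: E preferred on 2 ballots; F wins 17–2.
E vs G: E preferred on 2+3+3 = 8 ballots; G wins 11–8.
E vs H: 10 to 9, E.
F vs G: F, 19–0.
F vs H: 16 to 3, F.
G vs H: G, 11–8.
H is beaten in every head-to-head and is the Condorcet loser.

H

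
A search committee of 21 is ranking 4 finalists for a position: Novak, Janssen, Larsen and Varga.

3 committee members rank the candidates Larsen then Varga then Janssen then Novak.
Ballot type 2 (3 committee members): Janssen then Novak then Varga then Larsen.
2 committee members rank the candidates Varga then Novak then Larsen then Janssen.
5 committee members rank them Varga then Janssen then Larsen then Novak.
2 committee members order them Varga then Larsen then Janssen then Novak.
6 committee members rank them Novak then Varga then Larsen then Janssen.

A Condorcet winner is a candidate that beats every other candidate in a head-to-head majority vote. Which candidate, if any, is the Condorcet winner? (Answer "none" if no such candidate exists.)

Head-to-head results (21 committee members):
Novak vs Janssen: Janssen wins 13–8.
Novak–Larsen: Novak 11–10.
Novak vs Varga: 9 to 12, Varga.
Janssen vs Larsen: Janssen is ranked higher on 3+5 = 8 ballots, Larsen on 13. Larsen wins 13–8.
Janssen–Varga: Varga 18–3.
Larsen–Varga: Varga 18–3.
Only Varga has no losses; Varga is the Condorcet winner.

Varga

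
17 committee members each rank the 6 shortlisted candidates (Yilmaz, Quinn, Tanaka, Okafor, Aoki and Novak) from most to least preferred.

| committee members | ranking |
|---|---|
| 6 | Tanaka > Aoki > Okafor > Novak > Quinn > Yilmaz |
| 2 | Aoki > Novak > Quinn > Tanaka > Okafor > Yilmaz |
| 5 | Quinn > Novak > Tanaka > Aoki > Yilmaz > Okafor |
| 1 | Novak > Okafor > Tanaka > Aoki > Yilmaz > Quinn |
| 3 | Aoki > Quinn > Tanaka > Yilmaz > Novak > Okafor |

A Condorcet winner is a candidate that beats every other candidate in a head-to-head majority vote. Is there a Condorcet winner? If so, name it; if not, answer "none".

none

Head-to-head results (17 committee members):
Yilmaz vs Quinn: 1 for Yilmaz, 16 for Quinn — Quinn by 16–1.
Yilmaz vs Tanaka: Yilmaz is ranked higher on 0 ballots, Tanaka on 17. Tanaka wins 17–0.
Yilmaz vs Okafor: 5+3 = 8 for Yilmaz, 9 for Okafor — Okafor by 9–8.
Yilmaz vs Aoki: 0 for Yilmaz, 17 for Aoki — Aoki by 17–0.
Yilmaz vs Novak: Yilmaz is ranked higher on 3 ballots, Novak on 14. Novak wins 14–3.
Quinn vs Tanaka: 2+5+3 = 10 for Quinn, 7 for Tanaka — Quinn by 10–7.
Quinn vs Okafor: Quinn is ranked higher on 2+5+3 = 10 ballots, Okafor on 7. Quinn wins 10–7.
Quinn vs Aoki: 5 for Quinn, 12 for Aoki — Aoki by 12–5.
Quinn vs Novak: Quinn is ranked higher on 5+3 = 8 ballots, Novak on 9. Novak wins 9–8.
Tanaka vs Okafor: Tanaka preferred on 6+2+5+3 = 16 ballots; Tanaka wins 16–1.
Tanaka vs Aoki: 12 to 5, Tanaka.
Tanaka vs Novak: Tanaka preferred on 6+3 = 9 ballots; Tanaka wins 9–8.
Okafor vs Aoki: Okafor preferred on 1 ballot; Aoki wins 16–1.
Okafor vs Novak: Okafor preferred on 6 ballots; Novak wins 11–6.
Aoki vs Novak: Aoki preferred on 6+2+3 = 11 ballots; Aoki wins 11–6.
No candidate is unbeaten: Yilmaz loses to Quinn; Quinn loses to Aoki; Tanaka loses to Quinn; Okafor loses to Quinn; Aoki loses to Tanaka; Novak loses to Tanaka. In particular Quinn beats Tanaka beats Aoki beats Quinn is a majority cycle — no Condorcet winner exists.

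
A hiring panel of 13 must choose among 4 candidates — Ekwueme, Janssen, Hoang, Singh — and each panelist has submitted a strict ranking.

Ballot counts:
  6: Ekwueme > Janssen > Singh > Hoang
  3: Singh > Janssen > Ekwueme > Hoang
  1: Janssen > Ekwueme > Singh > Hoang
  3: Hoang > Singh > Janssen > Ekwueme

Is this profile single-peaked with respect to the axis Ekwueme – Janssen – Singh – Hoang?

Axis positions: Ekwueme=1, Janssen=2, Singh=3, Hoang=4.
Bloc 1 (peak Ekwueme at position 1): ranking walks positions 1-2-3-4, expanding outward from the peak — single-peaked.
Bloc 2 (peak Singh at position 3): ranking walks positions 3-2-1-4, expanding outward from the peak — single-peaked.
Bloc 3 (peak Janssen at position 2): ranking walks positions 2-1-3-4, expanding outward from the peak — single-peaked.
Bloc 4 (peak Hoang at position 4): ranking walks positions 4-3-2-1, expanding outward from the peak — single-peaked.
Every ranking is single-peaked on this axis.

yes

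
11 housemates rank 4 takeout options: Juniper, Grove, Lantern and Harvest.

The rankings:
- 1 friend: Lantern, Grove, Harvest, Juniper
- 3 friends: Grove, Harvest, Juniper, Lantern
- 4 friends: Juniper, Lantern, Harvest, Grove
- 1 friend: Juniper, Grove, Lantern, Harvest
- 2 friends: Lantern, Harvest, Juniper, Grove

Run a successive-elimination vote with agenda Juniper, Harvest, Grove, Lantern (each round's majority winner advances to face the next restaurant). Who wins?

Lantern

Round 1: Juniper vs Harvest — 5–6, Harvest advances.
Round 2: Harvest vs Grove — 6–5, Harvest advances.
Round 3: Harvest vs Lantern — 3–8, Lantern advances.
Lantern survives the agenda.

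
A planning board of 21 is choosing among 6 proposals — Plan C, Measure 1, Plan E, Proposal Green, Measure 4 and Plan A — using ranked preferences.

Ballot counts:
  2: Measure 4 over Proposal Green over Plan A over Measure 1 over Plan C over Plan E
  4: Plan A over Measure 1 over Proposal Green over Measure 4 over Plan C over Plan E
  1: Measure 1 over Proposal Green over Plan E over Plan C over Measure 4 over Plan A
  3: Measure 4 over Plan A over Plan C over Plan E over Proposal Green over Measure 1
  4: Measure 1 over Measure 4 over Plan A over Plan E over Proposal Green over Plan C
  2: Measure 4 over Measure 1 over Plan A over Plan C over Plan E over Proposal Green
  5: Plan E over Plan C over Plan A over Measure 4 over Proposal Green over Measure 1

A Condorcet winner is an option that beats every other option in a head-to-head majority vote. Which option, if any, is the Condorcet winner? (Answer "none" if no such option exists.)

Measure 4

Check each pair by majority over 21 ballots:
Plan C–Measure 1: Measure 1 13–8.
Plan C–Plan E: Plan C 11–10.
Plan C vs Proposal Green: Proposal Green, 11–10.
Plan C–Measure 4: Measure 4 15–6.
Plan C–Plan A: Plan A 15–6.
Measure 1 vs Plan E: Measure 1 wins 13–8.
Measure 1 vs Proposal Green: Measure 1, 11–10.
Measure 1 vs Measure 4: Measure 4 wins 12–9.
Measure 1 vs Plan A: Plan A wins 14–7.
Plan E–Proposal Green: Plan E 14–7.
Plan E vs Measure 4: Measure 4 wins 15–6.
Plan E–Plan A: Plan A 15–6.
Proposal Green vs Measure 4: Measure 4, 16–5.
Proposal Green–Plan A: Plan A 18–3.
Measure 4–Plan A: Measure 4 12–9.
Measure 4 beats each of Plan C, Measure 1, Plan E, Proposal Green, Plan A — Measure 4 is the Condorcet winner.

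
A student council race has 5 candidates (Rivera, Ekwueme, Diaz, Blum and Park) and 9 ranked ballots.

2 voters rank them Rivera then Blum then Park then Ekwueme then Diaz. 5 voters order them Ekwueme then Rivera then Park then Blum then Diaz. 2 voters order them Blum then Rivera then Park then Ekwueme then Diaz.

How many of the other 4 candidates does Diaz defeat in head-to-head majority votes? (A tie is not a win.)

Diaz against each rival (9 voters):
Diaz vs Rivera: Diaz preferred on 0 ballots; Rivera wins 9–0.
Diaz vs Ekwueme: 0 for Diaz, 9 for Ekwueme — Ekwueme by 9–0.
Diaz vs Blum: 0 to 9, Blum.
Diaz–Park: Park 9–0.
Diaz beats no one; loses to Rivera, Ekwueme, Blum, Park — 0 pairwise wins.

0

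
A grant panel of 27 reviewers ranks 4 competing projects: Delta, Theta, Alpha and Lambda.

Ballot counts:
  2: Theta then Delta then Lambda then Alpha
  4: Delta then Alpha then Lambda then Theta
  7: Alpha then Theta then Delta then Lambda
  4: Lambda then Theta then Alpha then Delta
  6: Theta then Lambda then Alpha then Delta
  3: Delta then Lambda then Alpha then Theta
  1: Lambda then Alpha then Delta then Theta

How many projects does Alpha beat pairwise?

2

Alpha against each rival (27 reviewers):
Alpha vs Delta: 7+4+6+1 = 18 for Alpha, 9 for Delta — Alpha by 18–9.
Alpha vs Theta: 4+7+3+1 = 15 for Alpha, 12 for Theta — Alpha by 15–12.
Alpha vs Lambda: Lambda, 16–11.
Alpha beats Delta, Theta; loses to Lambda — 2 pairwise wins.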